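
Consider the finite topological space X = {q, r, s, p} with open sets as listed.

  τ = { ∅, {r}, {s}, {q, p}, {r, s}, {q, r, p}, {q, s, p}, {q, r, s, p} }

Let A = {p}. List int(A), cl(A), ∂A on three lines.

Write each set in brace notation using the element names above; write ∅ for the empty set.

int(A) = ∅
cl(A)  = {q, p}
∂A     = {q, p}

open subsets of A: ∅; so int(A) = ∅
closure: X∖int(X∖A) = X∖{r, s} = {q, p}
∂A = {q, p} minus ∅ = {q, p}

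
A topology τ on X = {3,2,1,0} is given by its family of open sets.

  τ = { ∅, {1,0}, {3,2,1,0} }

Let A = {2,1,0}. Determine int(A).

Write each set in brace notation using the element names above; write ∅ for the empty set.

{1,0}

U open, U⊆A: ∅, {1,0}. int(A) = ⋃ = {1,0}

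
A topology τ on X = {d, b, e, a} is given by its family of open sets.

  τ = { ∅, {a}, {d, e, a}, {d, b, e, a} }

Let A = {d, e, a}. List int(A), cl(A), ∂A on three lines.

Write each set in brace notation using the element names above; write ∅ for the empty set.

open subsets of A: ∅, {a}, {d, e, a}; so int(A) = {d, e, a}
closure: X∖int(X∖A) = X∖∅ = {d, b, e, a}
∂A = {d, b, e, a} minus {d, e, a} = {b}

int(A) = {d, e, a}
cl(A)  = {d, b, e, a}
∂A     = {b}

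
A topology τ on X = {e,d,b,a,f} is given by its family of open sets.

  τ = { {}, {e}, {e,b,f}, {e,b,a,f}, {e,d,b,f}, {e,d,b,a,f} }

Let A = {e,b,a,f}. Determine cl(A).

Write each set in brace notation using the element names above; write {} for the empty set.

{e,d,b,a,f}

complement {d}; its interior {}; cl(A) = X∖{} = {e,d,b,a,f}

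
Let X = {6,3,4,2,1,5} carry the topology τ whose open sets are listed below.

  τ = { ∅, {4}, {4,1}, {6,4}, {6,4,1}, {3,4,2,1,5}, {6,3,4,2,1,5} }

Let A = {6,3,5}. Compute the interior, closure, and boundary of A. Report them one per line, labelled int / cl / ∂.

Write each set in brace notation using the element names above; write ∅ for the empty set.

int(A) = ∅
cl(A)  = {6,3,2,5}
∂A     = {6,3,2,5}

U open, U⊆A: ∅. int(A) = ⋃ = ∅
X∖A={4,2,1}, int(X∖A)={4,1}, hence cl(A)={6,3,2,5}
∂A: remove int from cl → {6,3,2,5}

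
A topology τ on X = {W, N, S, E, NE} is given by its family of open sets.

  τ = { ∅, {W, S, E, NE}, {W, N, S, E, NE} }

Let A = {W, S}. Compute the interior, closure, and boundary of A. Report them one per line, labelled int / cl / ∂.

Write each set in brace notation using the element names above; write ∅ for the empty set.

int(A) = ∅
cl(A)  = {W, N, S, E, NE}
∂A     = {W, N, S, E, NE}

interior: largest open inside A is ∅ (from ∅)
cl via duality: int({N, E, NE}) = ∅, so X∖∅ = {W, N, S, E, NE}
cl∖int = {W, N, S, E, NE}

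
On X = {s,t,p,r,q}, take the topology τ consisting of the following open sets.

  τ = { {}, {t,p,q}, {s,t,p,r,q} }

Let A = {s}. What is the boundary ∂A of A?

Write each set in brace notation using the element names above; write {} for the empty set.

opens ⊆ A: {}; union → int = {}
complement {t,p,r,q}; its interior {t,p,q}; cl(A) = X∖{t,p,q} = {s,r}
boundary = {s,r} ∖ {} = {s,r}

{s,r}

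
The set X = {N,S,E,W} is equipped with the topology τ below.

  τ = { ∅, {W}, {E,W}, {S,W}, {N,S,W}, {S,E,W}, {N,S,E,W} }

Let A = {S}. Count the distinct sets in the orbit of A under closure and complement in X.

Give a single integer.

cl via duality: int({N,E,W}) = {E,W}, so X∖{E,W} = {N,S}
Write k for closure, c for complement:
  1. A     = {S}
  2. kA    = {N,S}
  3. cA    = {N,E,W}
  4. ckA   = {E,W}
  5. kcA   = {N,S,E,W}
  6. ckcA  = ∅
applying k or c yields no new set

6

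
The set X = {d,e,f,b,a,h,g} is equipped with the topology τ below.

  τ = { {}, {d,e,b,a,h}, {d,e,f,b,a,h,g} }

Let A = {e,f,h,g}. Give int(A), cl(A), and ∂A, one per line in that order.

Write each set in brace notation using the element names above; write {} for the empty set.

int(A) = {}
cl(A)  = {d,e,f,b,a,h,g}
∂A     = {d,e,f,b,a,h,g}

U open, U⊆A: {}. int(A) = ⋃ = {}
X∖A={d,b,a}, int(X∖A)={}, hence cl(A)={d,e,f,b,a,h,g}
∂A: remove int from cl → {d,e,f,b,a,h,g}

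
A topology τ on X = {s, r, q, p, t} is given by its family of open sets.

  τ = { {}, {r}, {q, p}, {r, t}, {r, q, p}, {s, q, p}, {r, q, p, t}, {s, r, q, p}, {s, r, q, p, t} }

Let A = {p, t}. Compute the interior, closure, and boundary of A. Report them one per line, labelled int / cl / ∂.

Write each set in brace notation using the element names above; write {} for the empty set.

interior: largest open inside A is {} (from {})
cl via duality: int({s, r, q}) = {r}, so X∖{r} = {s, q, p, t}
cl∖int = {s, q, p, t}

int(A) = {}
cl(A)  = {s, q, p, t}
∂A     = {s, q, p, t}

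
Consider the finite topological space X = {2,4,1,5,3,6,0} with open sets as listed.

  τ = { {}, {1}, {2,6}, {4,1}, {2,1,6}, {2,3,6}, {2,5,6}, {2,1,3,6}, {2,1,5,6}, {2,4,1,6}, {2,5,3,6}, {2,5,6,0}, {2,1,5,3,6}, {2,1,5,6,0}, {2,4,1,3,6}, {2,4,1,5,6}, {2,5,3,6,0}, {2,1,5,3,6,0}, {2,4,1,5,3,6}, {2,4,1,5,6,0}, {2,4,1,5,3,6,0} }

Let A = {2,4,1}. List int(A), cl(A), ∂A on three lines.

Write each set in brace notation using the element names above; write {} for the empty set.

interior: largest open inside A is {4,1} (from {}, {1}, {4,1})
cl via duality: int({5,3,6,0}) = {}, so X∖{} = {2,4,1,5,3,6,0}
cl∖int = {2,5,3,6,0}

int(A) = {4,1}
cl(A)  = {2,4,1,5,3,6,0}
∂A     = {2,5,3,6,0}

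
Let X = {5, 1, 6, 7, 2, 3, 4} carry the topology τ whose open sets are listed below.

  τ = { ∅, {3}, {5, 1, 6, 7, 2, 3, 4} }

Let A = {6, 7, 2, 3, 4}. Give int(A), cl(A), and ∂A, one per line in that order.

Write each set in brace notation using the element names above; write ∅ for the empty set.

int(A) = {3}
cl(A)  = {5, 1, 6, 7, 2, 3, 4}
∂A     = {5, 1, 6, 7, 2, 4}

interior: largest open inside A is {3} (from ∅, {3})
cl via duality: int({5, 1}) = ∅, so X∖∅ = {5, 1, 6, 7, 2, 3, 4}
cl∖int = {5, 1, 6, 7, 2, 4}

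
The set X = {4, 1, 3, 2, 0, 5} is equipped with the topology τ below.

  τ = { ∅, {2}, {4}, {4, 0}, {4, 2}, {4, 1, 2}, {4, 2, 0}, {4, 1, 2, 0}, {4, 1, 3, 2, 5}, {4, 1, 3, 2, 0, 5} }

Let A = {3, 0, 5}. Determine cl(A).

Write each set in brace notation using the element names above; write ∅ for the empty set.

{3, 0, 5}

complement {4, 1, 2}; its interior {4, 1, 2}; cl(A) = X∖{4, 1, 2} = {3, 0, 5}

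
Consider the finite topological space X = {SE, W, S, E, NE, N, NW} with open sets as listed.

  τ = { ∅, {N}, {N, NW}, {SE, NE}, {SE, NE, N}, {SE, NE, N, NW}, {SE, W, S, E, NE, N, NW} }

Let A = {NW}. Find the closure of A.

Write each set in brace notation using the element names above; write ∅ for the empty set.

{W, S, E, NW}

complement {SE, W, S, E, NE, N}; its interior {SE, NE, N}; cl(A) = X∖{SE, NE, N} = {W, S, E, NW}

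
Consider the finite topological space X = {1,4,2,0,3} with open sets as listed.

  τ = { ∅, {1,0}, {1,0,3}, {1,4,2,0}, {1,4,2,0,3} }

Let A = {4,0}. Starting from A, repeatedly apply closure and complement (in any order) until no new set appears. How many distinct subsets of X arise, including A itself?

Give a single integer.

4

complement {1,2,3}; its interior ∅; cl(A) = X∖∅ = {1,4,2,0,3}
With k = closure, c = complement:
  1. A     = {4,0}
  2. kA    = {1,4,2,0,3}
  3. cA    = {1,2,3}
  4. ckA   = ∅
k, c of each give nothing new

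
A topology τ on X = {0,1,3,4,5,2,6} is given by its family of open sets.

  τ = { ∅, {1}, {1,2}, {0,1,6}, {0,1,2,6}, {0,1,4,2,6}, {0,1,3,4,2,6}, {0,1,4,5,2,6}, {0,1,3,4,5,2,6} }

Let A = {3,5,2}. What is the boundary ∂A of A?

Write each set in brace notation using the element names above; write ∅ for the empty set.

{3,4,5,2}

open subsets of A: ∅; so int(A) = ∅
closure: X∖int(X∖A) = X∖{0,1,6} = {3,4,5,2}
∂A = {3,4,5,2} minus ∅ = {3,4,5,2}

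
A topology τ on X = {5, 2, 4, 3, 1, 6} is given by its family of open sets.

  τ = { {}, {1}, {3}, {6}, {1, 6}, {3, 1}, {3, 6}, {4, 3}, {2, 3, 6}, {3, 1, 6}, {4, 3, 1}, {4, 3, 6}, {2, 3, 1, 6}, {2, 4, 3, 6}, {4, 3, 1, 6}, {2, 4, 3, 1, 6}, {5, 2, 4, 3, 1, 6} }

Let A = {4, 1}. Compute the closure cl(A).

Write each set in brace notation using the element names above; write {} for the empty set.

closure: X∖int(X∖A) = X∖{2, 3, 6} = {5, 4, 1}

{5, 4, 1}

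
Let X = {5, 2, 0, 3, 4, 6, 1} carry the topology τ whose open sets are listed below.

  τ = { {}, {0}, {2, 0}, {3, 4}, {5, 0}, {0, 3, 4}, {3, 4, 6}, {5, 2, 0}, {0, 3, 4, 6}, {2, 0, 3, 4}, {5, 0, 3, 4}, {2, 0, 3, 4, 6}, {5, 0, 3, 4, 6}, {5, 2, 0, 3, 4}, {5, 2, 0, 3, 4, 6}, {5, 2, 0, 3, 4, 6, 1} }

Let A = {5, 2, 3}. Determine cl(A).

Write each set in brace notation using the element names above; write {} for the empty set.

cl via duality: int({0, 4, 6, 1}) = {0}, so X∖{0} = {5, 2, 3, 4, 6, 1}

{5, 2, 3, 4, 6, 1}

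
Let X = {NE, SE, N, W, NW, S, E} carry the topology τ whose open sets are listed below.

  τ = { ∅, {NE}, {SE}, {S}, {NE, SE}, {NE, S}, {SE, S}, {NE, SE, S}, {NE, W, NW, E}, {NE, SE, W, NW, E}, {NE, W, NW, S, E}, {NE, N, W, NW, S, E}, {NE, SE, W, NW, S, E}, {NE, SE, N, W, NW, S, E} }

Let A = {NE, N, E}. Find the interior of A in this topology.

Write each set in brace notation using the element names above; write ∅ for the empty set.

{NE}

interior: largest open inside A is {NE} (from ∅, {NE})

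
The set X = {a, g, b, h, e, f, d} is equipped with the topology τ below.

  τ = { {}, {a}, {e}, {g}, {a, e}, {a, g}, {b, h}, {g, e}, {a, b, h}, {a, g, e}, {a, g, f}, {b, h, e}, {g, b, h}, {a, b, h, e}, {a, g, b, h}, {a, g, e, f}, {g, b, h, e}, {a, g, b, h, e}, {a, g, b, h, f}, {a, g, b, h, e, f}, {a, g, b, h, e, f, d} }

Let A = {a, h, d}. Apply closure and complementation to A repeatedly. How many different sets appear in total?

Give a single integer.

closure: X∖int(X∖A) = X∖{g, e} = {a, b, h, f, d}
Let k=closure and c=complement:
  1. A     = {a, h, d}
  2. kA    = {a, b, h, f, d}
  3. cA    = {g, b, e, f}
  4. ckA   = {g, e}
  5. kcA   = {g, b, h, e, f, d}
  6. kckA  = {g, e, f, d}
  7. ckcA  = {a}
  8. ckckA = {a, b, h}
  9. kckcA = {a, f, d}
  10. ckckcA = {g, b, h, e}
— saturated at 10

10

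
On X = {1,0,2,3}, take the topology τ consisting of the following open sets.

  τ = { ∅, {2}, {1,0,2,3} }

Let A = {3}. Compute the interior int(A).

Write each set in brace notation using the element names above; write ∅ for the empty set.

∅

open subsets of A: ∅; so int(A) = ∅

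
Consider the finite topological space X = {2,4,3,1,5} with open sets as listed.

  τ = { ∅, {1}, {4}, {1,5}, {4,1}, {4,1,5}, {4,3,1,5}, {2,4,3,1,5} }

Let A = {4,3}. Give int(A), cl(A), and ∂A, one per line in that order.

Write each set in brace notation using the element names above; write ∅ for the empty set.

int(A) = {4}
cl(A)  = {2,4,3}
∂A     = {2,3}

U open, U⊆A: ∅, {4}. int(A) = ⋃ = {4}
X∖A={2,1,5}, int(X∖A)={1,5}, hence cl(A)={2,4,3}
∂A: remove int from cl → {2,3}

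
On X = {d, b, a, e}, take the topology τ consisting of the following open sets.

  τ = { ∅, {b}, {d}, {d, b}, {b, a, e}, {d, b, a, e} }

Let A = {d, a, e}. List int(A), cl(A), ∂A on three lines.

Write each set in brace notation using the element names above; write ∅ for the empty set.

int(A) = {d}
cl(A)  = {d, a, e}
∂A     = {a, e}

open subsets of A: ∅, {d}; so int(A) = {d}
closure: X∖int(X∖A) = X∖{b} = {d, a, e}
∂A = {d, a, e} minus {d} = {a, e}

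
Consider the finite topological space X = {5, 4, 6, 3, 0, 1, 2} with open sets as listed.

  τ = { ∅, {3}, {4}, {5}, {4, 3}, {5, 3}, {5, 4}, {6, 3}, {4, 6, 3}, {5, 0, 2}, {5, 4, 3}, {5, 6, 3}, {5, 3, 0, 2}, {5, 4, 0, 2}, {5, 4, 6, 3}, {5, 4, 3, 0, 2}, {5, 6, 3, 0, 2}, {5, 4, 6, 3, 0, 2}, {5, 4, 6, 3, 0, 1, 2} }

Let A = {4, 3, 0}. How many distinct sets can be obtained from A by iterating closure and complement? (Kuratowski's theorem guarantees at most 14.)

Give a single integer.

closure: X∖int(X∖A) = X∖{5} = {4, 6, 3, 0, 1, 2}
Let k=closure and c=complement:
  1. A     = {4, 3, 0}
  2. kA    = {4, 6, 3, 0, 1, 2}
  3. cA    = {5, 6, 1, 2}
  4. ckA   = {5}
  5. kcA   = {5, 6, 0, 1, 2}
  6. kckA  = {5, 0, 1, 2}
  7. ckcA  = {4, 3}
  8. ckckA = {4, 6, 3}
  9. kckcA = {4, 6, 3, 1}
  10. ckckcA = {5, 0, 2}
— saturated at 10

10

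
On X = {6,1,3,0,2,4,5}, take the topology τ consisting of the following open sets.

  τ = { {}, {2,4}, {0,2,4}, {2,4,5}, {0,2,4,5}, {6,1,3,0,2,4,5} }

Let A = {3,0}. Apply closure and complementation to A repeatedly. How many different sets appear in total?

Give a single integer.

6

X∖A={6,1,2,4,5}, int(X∖A)={2,4,5}, hence cl(A)={6,1,3,0}
Orbit (k=closure, c=complement):
  1. A     = {3,0}
  2. kA    = {6,1,3,0}
  3. cA    = {6,1,2,4,5}
  4. ckA   = {2,4,5}
  5. kcA   = {6,1,3,0,2,4,5}
  6. ckcA  = {}
(closed under both — stop)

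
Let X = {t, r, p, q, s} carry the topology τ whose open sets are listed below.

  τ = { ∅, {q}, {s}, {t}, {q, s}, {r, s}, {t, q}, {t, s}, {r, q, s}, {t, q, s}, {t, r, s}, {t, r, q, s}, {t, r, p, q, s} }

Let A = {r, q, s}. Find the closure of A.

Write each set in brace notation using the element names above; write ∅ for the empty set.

cl via duality: int({t, p}) = {t}, so X∖{t} = {r, p, q, s}

{r, p, q, s}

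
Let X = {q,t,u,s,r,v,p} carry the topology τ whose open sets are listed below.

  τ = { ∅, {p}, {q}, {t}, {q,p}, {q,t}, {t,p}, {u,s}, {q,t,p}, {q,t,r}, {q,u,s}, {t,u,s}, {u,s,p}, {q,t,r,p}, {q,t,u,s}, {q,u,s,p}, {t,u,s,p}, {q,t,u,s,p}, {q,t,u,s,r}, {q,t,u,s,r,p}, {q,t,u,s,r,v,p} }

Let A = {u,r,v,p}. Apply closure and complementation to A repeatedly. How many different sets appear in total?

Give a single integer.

complement {q,t,s}; its interior {q,t}; cl(A) = X∖{q,t} = {u,s,r,v,p}
With k = closure, c = complement:
  1. A     = {u,r,v,p}
  2. kA    = {u,s,r,v,p}
  3. cA    = {q,t,s}
  4. ckA   = {q,t}
  5. kcA   = {q,t,u,s,r,v}
  6. kckA  = {q,t,r,v}
  7. ckcA  = {p}
  8. ckckA = {u,s,p}
  9. kckcA = {v,p}
  10. kckckA = {u,s,v,p}
  11. ckckcA = {q,t,u,s,r}
  12. ckckckA = {q,t,r}
k, c of each give nothing new

12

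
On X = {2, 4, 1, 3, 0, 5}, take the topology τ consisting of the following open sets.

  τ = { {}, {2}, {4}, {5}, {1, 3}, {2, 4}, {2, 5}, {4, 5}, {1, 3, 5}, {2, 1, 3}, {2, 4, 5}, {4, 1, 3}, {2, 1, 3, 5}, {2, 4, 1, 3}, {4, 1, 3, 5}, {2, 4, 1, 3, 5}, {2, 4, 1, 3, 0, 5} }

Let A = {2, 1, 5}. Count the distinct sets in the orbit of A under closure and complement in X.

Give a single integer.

complement {4, 3, 0}; its interior {4}; cl(A) = X∖{4} = {2, 1, 3, 0, 5}
With k = closure, c = complement:
  1. A     = {2, 1, 5}
  2. kA    = {2, 1, 3, 0, 5}
  3. cA    = {4, 3, 0}
  4. ckA   = {4}
  5. kcA   = {4, 1, 3, 0}
  6. kckA  = {4, 0}
  7. ckcA  = {2, 5}
  8. ckckA = {2, 1, 3, 5}
  9. kckcA = {2, 0, 5}
  10. ckckcA = {4, 1, 3}
k, c of each give nothing new

10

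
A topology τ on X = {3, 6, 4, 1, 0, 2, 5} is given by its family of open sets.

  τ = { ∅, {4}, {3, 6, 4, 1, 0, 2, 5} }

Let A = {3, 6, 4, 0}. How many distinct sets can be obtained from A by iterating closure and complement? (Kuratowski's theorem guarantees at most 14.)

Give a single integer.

6

complement {1, 2, 5}; its interior ∅; cl(A) = X∖∅ = {3, 6, 4, 1, 0, 2, 5}
With k = closure, c = complement:
  1. A     = {3, 6, 4, 0}
  2. kA    = {3, 6, 4, 1, 0, 2, 5}
  3. cA    = {1, 2, 5}
  4. ckA   = ∅
  5. kcA   = {3, 6, 1, 0, 2, 5}
  6. ckcA  = {4}
k, c of each give nothing new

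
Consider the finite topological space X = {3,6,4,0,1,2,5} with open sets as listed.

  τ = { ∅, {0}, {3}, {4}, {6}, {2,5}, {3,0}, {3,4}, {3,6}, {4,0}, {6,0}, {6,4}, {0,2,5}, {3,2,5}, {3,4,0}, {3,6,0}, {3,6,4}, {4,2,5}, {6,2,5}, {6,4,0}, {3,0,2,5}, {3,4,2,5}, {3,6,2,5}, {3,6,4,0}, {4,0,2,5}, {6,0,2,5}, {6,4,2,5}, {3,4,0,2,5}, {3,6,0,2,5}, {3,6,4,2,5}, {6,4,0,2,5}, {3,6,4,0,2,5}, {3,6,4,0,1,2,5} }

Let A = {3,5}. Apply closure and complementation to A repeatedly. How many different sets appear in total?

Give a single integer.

complement {6,4,0,1,2}; its interior {6,4,0}; cl(A) = X∖{6,4,0} = {3,1,2,5}
With k = closure, c = complement:
  1. A     = {3,5}
  2. kA    = {3,1,2,5}
  3. cA    = {6,4,0,1,2}
  4. ckA   = {6,4,0}
  5. kcA   = {6,4,0,1,2,5}
  6. kckA  = {6,4,0,1}
  7. ckcA  = {3}
  8. ckckA = {3,2,5}
  9. kckcA = {3,1}
  10. ckckcA = {6,4,0,2,5}
k, c of each give nothing new

10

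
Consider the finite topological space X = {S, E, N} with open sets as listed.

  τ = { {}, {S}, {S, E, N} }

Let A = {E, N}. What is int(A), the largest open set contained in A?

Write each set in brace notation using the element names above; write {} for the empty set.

open subsets of A: {}; so int(A) = {}

{}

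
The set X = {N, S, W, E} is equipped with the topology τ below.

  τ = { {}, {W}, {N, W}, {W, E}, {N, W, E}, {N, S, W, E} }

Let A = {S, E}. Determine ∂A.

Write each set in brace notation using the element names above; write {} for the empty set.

{S, E}

open subsets of A: {}; so int(A) = {}
closure: X∖int(X∖A) = X∖{N, W} = {S, E}
∂A = {S, E} minus {} = {S, E}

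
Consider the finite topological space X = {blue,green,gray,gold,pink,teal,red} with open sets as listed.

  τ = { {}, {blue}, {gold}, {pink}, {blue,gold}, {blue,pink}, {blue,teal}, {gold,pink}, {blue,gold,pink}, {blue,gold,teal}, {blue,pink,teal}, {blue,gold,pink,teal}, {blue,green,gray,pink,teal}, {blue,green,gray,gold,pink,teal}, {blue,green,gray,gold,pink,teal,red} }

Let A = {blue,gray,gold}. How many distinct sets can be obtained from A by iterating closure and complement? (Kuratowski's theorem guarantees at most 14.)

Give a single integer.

complement {green,pink,teal,red}; its interior {pink}; cl(A) = X∖{pink} = {blue,green,gray,gold,teal,red}
With k = closure, c = complement:
  1. A     = {blue,gray,gold}
  2. kA    = {blue,green,gray,gold,teal,red}
  3. cA    = {green,pink,teal,red}
  4. ckA   = {pink}
  5. kcA   = {green,gray,pink,teal,red}
  6. kckA  = {green,gray,pink,red}
  7. ckcA  = {blue,gold}
  8. ckckA = {blue,gold,teal}
k, c of each give nothing new

8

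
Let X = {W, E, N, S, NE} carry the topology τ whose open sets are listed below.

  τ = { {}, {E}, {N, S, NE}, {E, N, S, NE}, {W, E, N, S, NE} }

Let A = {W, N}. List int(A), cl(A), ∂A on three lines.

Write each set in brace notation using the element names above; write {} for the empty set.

int(A) = {}
cl(A)  = {W, N, S, NE}
∂A     = {W, N, S, NE}

interior: largest open inside A is {} (from {})
cl via duality: int({E, S, NE}) = {E}, so X∖{E} = {W, N, S, NE}
cl∖int = {W, N, S, NE}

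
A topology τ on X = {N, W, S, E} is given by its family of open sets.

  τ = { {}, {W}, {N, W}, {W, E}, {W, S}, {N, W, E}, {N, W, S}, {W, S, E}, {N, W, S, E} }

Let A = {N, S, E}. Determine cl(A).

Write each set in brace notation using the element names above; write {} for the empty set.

cl via duality: int({W}) = {W}, so X∖{W} = {N, S, E}

{N, S, E}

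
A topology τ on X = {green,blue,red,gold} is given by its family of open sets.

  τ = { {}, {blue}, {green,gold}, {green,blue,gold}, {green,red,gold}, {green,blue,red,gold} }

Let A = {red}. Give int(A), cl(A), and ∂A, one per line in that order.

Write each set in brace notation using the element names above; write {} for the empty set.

open subsets of A: {}; so int(A) = {}
closure: X∖int(X∖A) = X∖{green,blue,gold} = {red}
∂A = {red} minus {} = {red}

int(A) = {}
cl(A)  = {red}
∂A     = {red}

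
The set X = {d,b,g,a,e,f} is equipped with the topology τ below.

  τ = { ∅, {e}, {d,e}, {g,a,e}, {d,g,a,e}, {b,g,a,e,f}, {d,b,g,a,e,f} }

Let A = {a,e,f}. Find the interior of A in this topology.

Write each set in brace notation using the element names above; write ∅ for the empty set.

{e}

U open, U⊆A: ∅, {e}. int(A) = ⋃ = {e}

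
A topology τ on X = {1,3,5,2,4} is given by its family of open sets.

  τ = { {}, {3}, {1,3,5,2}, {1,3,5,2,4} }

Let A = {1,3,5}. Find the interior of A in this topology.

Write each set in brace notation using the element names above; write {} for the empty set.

opens ⊆ A: {}, {3}; union → int = {3}

{3}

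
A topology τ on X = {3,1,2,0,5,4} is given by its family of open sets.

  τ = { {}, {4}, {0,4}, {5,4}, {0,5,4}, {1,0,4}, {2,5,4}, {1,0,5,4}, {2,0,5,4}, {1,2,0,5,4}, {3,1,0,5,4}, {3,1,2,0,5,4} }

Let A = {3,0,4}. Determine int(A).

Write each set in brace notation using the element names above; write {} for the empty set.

{0,4}

U open, U⊆A: {}, {4}, {0,4}. int(A) = ⋃ = {0,4}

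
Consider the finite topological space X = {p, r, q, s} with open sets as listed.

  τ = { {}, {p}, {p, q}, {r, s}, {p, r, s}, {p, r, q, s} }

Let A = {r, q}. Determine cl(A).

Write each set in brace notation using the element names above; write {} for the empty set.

cl via duality: int({p, s}) = {p}, so X∖{p} = {r, q, s}

{r, q, s}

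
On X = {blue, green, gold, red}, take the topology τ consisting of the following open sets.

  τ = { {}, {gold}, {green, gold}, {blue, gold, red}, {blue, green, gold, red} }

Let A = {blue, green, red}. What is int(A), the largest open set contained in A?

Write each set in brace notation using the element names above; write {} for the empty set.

{}

interior: largest open inside A is {} (from {})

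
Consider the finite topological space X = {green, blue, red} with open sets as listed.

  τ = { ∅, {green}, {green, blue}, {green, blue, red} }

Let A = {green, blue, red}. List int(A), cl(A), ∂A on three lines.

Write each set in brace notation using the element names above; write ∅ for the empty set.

int(A) = {green, blue, red}
cl(A)  = {green, blue, red}
∂A     = ∅

open subsets of A: ∅, {green}, {green, blue}, {green, blue, red}; so int(A) = {green, blue, red}
closure: X∖int(X∖A) = X∖∅ = {green, blue, red}
∂A = {green, blue, red} minus {green, blue, red} = ∅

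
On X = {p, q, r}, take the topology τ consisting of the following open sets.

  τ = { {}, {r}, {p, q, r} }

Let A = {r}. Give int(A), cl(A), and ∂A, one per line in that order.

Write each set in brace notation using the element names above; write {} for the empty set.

interior: largest open inside A is {r} (from {}, {r})
cl via duality: int({p, q}) = {}, so X∖{} = {p, q, r}
cl∖int = {p, q}

int(A) = {r}
cl(A)  = {p, q, r}
∂A     = {p, q}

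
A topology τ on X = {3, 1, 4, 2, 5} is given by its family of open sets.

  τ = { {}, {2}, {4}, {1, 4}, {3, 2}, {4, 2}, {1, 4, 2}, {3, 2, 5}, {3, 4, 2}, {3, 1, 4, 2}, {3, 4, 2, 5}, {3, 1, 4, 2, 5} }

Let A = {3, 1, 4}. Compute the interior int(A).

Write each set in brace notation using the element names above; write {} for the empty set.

{1, 4}

interior: largest open inside A is {1, 4} (from {}, {4}, {1, 4})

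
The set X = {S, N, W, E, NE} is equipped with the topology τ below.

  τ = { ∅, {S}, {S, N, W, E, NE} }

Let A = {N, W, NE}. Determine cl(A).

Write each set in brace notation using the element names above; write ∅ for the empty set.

{N, W, E, NE}

cl via duality: int({S, E}) = {S}, so X∖{S} = {N, W, E, NE}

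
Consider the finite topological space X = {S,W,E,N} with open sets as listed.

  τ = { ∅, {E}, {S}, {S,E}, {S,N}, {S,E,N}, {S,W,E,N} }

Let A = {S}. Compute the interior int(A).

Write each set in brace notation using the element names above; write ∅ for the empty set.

{S}

open subsets of A: ∅, {S}; so int(A) = {S}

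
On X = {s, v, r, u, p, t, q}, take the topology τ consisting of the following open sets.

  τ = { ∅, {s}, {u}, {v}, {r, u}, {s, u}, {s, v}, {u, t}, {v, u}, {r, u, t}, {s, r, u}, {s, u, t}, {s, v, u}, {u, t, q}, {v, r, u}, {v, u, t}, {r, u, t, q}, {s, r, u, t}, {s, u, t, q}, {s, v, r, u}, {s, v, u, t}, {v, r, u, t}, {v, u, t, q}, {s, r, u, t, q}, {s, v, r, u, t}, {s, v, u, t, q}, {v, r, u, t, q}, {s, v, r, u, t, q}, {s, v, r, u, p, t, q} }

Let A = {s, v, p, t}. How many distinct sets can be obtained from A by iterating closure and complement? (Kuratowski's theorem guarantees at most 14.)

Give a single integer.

closure: X∖int(X∖A) = X∖{r, u} = {s, v, p, t, q}
Let k=closure and c=complement:
  1. A     = {s, v, p, t}
  2. kA    = {s, v, p, t, q}
  3. cA    = {r, u, q}
  4. ckA   = {r, u}
  5. kcA   = {r, u, p, t, q}
  6. ckcA  = {s, v}
  7. kckcA = {s, v, p}
  8. ckckcA = {r, u, t, q}
— saturated at 8

8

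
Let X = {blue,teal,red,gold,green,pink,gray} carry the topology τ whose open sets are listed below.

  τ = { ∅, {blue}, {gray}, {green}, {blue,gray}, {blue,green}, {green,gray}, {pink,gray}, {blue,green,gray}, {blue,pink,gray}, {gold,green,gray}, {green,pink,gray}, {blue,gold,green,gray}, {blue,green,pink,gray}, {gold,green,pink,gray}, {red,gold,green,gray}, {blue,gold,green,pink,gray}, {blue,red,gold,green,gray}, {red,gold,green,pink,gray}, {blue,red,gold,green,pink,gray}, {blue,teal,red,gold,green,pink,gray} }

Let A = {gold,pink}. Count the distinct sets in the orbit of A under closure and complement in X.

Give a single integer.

6

cl via duality: int({blue,teal,red,green,gray}) = {blue,green,gray}, so X∖{blue,green,gray} = {teal,red,gold,pink}
Write k for closure, c for complement:
  1. A     = {gold,pink}
  2. kA    = {teal,red,gold,pink}
  3. cA    = {blue,teal,red,green,gray}
  4. ckA   = {blue,green,gray}
  5. kcA   = {blue,teal,red,gold,green,pink,gray}
  6. ckcA  = ∅
applying k or c yields no new set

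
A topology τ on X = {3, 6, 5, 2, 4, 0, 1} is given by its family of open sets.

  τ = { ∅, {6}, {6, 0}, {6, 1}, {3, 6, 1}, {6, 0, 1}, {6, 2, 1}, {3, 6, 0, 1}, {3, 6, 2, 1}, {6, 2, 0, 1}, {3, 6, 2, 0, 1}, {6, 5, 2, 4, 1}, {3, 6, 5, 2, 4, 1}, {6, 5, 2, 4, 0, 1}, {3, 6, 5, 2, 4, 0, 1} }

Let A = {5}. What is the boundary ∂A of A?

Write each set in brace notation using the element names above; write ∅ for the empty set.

{5, 4}

interior: largest open inside A is ∅ (from ∅)
cl via duality: int({3, 6, 2, 4, 0, 1}) = {3, 6, 2, 0, 1}, so X∖{3, 6, 2, 0, 1} = {5, 4}
cl∖int = {5, 4}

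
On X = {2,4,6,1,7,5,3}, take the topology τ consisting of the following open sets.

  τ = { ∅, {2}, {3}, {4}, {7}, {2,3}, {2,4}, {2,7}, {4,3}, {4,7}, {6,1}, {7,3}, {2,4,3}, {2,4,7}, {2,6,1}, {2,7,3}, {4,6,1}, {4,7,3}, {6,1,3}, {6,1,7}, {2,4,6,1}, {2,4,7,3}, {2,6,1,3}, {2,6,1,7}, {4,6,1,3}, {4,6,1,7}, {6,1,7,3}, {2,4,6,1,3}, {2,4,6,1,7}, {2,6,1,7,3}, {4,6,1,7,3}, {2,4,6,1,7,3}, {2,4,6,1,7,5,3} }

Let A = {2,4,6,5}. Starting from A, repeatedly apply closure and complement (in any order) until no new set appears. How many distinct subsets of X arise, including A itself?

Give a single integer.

10

complement {1,7,3}; its interior {7,3}; cl(A) = X∖{7,3} = {2,4,6,1,5}
With k = closure, c = complement:
  1. A     = {2,4,6,5}
  2. kA    = {2,4,6,1,5}
  3. cA    = {1,7,3}
  4. ckA   = {7,3}
  5. kcA   = {6,1,7,5,3}
  6. kckA  = {7,5,3}
  7. ckcA  = {2,4}
  8. ckckA = {2,4,6,1}
  9. kckcA = {2,4,5}
  10. ckckcA = {6,1,7,3}
k, c of each give nothing new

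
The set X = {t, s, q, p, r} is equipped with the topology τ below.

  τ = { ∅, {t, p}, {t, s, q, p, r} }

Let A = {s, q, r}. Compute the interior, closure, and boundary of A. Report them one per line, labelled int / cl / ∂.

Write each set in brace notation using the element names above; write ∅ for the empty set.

interior: largest open inside A is ∅ (from ∅)
cl via duality: int({t, p}) = {t, p}, so X∖{t, p} = {s, q, r}
cl∖int = {s, q, r}

int(A) = ∅
cl(A)  = {s, q, r}
∂A     = {s, q, r}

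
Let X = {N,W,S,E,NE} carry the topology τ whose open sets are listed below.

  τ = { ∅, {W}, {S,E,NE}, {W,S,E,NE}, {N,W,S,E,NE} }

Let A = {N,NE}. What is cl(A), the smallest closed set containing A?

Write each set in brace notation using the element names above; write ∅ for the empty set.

X∖A={W,S,E}, int(X∖A)={W}, hence cl(A)={N,S,E,NE}

{N,S,E,NE}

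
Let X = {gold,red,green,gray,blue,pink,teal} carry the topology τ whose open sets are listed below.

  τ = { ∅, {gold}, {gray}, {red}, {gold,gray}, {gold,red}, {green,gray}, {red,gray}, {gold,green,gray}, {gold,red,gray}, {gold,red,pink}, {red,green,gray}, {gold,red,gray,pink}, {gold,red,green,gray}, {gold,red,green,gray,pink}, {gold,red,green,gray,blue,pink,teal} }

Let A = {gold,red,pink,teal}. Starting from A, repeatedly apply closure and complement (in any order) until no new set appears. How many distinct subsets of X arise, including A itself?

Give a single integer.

6

cl via duality: int({green,gray,blue}) = {green,gray}, so X∖{green,gray} = {gold,red,blue,pink,teal}
Write k for closure, c for complement:
  1. A     = {gold,red,pink,teal}
  2. kA    = {gold,red,blue,pink,teal}
  3. cA    = {green,gray,blue}
  4. ckA   = {green,gray}
  5. kcA   = {green,gray,blue,teal}
  6. ckcA  = {gold,red,pink}
applying k or c yields no new set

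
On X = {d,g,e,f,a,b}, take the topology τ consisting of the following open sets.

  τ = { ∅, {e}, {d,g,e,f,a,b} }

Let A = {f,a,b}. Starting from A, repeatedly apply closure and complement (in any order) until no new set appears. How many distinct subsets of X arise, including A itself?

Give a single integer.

X∖A={d,g,e}, int(X∖A)={e}, hence cl(A)={d,g,f,a,b}
Orbit (k=closure, c=complement):
  1. A     = {f,a,b}
  2. kA    = {d,g,f,a,b}
  3. cA    = {d,g,e}
  4. ckA   = {e}
  5. kcA   = {d,g,e,f,a,b}
  6. ckcA  = ∅
(closed under both — stop)

6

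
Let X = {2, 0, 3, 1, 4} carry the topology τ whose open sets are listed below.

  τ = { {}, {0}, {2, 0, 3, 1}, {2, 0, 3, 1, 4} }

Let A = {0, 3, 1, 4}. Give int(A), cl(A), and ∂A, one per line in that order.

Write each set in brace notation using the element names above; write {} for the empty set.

opens ⊆ A: {}, {0}; union → int = {0}
complement {2}; its interior {}; cl(A) = X∖{} = {2, 0, 3, 1, 4}
boundary = {2, 0, 3, 1, 4} ∖ {0} = {2, 3, 1, 4}

int(A) = {0}
cl(A)  = {2, 0, 3, 1, 4}
∂A     = {2, 3, 1, 4}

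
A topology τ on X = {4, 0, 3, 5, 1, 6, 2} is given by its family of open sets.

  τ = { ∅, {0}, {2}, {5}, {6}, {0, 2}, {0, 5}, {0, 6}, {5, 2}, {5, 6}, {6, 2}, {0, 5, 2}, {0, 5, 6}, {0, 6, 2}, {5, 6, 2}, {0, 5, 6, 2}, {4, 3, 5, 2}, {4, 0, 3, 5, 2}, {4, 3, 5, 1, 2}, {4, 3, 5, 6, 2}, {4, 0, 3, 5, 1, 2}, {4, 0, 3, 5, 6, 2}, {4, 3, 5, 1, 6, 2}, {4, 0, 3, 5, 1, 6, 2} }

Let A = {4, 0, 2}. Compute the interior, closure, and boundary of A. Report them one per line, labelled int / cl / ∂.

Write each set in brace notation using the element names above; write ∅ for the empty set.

opens ⊆ A: ∅, {0}, {2}, {0, 2}; union → int = {0, 2}
complement {3, 5, 1, 6}; its interior {5, 6}; cl(A) = X∖{5, 6} = {4, 0, 3, 1, 2}
boundary = {4, 0, 3, 1, 2} ∖ {0, 2} = {4, 3, 1}

int(A) = {0, 2}
cl(A)  = {4, 0, 3, 1, 2}
∂A     = {4, 3, 1}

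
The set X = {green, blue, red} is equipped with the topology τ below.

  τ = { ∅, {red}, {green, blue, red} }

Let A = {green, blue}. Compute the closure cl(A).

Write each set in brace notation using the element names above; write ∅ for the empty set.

X∖A={red}, int(X∖A)={red}, hence cl(A)={green, blue}

{green, blue}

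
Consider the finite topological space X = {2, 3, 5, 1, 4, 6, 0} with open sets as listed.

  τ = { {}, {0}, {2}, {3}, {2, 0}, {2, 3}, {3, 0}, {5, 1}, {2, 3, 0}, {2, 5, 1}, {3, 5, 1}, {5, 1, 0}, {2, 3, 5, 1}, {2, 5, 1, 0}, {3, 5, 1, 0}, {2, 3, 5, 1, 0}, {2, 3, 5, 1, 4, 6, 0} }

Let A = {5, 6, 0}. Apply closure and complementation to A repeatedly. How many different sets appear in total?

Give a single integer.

10

closure: X∖int(X∖A) = X∖{2, 3} = {5, 1, 4, 6, 0}
Let k=closure and c=complement:
  1. A     = {5, 6, 0}
  2. kA    = {5, 1, 4, 6, 0}
  3. cA    = {2, 3, 1, 4}
  4. ckA   = {2, 3}
  5. kcA   = {2, 3, 5, 1, 4, 6}
  6. kckA  = {2, 3, 4, 6}
  7. ckcA  = {0}
  8. ckckA = {5, 1, 0}
  9. kckcA = {4, 6, 0}
  10. ckckcA = {2, 3, 5, 1}
— saturated at 10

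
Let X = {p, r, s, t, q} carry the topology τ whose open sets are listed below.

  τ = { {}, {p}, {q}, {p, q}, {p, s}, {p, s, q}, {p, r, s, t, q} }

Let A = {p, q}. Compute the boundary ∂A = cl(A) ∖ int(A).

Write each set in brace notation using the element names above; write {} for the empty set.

{r, s, t}

opens ⊆ A: {}, {q}, {p}, {p, q}; union → int = {p, q}
complement {r, s, t}; its interior {}; cl(A) = X∖{} = {p, r, s, t, q}
boundary = {p, r, s, t, q} ∖ {p, q} = {r, s, t}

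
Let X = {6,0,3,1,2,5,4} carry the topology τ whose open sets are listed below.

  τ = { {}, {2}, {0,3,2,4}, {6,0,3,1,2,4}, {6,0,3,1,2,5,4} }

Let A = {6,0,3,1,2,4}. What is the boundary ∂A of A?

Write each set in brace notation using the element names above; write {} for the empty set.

interior: largest open inside A is {6,0,3,1,2,4} (from {}, {2}, {0,3,2,4}, {6,0,3,1,2,4})
cl via duality: int({5}) = {}, so X∖{} = {6,0,3,1,2,5,4}
cl∖int = {5}

{5}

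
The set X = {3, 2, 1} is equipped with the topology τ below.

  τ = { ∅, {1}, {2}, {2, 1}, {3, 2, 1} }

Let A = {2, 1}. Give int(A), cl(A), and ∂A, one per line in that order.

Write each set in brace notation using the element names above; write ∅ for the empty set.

int(A) = {2, 1}
cl(A)  = {3, 2, 1}
∂A     = {3}

U open, U⊆A: ∅, {2}, {1}, {2, 1}. int(A) = ⋃ = {2, 1}
X∖A={3}, int(X∖A)=∅, hence cl(A)={3, 2, 1}
∂A: remove int from cl → {3}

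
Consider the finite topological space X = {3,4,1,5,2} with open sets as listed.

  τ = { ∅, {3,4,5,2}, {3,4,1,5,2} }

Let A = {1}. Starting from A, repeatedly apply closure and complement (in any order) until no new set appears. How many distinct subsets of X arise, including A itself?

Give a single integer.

4

complement {3,4,5,2}; its interior {3,4,5,2}; cl(A) = X∖{3,4,5,2} = {1}
With k = closure, c = complement:
  1. A     = {1}
  2. cA    = {3,4,5,2}
  3. kcA   = {3,4,1,5,2}
  4. ckcA  = ∅
k, c of each give nothing new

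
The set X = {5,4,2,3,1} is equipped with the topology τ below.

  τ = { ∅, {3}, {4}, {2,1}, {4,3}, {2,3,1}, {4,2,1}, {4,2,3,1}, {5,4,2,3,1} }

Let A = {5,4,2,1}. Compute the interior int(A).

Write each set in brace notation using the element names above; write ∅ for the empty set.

{4,2,1}

U open, U⊆A: ∅, {4}, {2,1}, {4,2,1}. int(A) = ⋃ = {4,2,1}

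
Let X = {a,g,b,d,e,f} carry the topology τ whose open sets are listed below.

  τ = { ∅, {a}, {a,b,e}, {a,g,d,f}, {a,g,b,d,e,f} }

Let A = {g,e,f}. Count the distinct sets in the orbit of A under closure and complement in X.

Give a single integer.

X∖A={a,b,d}, int(X∖A)={a}, hence cl(A)={g,b,d,e,f}
Orbit (k=closure, c=complement):
  1. A     = {g,e,f}
  2. kA    = {g,b,d,e,f}
  3. cA    = {a,b,d}
  4. ckA   = {a}
  5. kcA   = {a,g,b,d,e,f}
  6. ckcA  = ∅
(closed under both — stop)

6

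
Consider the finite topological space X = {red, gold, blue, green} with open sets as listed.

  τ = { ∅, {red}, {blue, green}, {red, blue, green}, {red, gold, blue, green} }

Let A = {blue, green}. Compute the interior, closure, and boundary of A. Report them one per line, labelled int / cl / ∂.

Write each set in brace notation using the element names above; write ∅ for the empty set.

int(A) = {blue, green}
cl(A)  = {gold, blue, green}
∂A     = {gold}

interior: largest open inside A is {blue, green} (from ∅, {blue, green})
cl via duality: int({red, gold}) = {red}, so X∖{red} = {gold, blue, green}
cl∖int = {gold}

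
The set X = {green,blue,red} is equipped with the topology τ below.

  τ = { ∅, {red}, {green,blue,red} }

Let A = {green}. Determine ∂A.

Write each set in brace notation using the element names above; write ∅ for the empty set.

{green,blue}

interior: largest open inside A is ∅ (from ∅)
cl via duality: int({blue,red}) = {red}, so X∖{red} = {green,blue}
cl∖int = {green,blue}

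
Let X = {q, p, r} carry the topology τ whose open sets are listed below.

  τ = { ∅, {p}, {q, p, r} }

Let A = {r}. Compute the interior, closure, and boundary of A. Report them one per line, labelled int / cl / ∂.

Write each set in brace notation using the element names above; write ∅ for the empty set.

int(A) = ∅
cl(A)  = {q, r}
∂A     = {q, r}

interior: largest open inside A is ∅ (from ∅)
cl via duality: int({q, p}) = {p}, so X∖{p} = {q, r}
cl∖int = {q, r}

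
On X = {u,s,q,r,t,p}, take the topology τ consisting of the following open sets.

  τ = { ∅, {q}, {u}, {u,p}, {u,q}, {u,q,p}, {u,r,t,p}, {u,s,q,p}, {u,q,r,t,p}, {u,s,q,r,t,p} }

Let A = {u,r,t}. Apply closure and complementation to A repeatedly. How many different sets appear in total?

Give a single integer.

8

complement {s,q,p}; its interior {q}; cl(A) = X∖{q} = {u,s,r,t,p}
With k = closure, c = complement:
  1. A     = {u,r,t}
  2. kA    = {u,s,r,t,p}
  3. cA    = {s,q,p}
  4. ckA   = {q}
  5. kcA   = {s,q,r,t,p}
  6. kckA  = {s,q}
  7. ckcA  = {u}
  8. ckckA = {u,r,t,p}
k, c of each give nothing new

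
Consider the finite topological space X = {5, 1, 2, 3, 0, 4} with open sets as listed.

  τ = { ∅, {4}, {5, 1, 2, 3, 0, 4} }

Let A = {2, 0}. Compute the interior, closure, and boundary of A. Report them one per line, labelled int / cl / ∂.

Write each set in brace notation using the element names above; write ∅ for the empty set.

int(A) = ∅
cl(A)  = {5, 1, 2, 3, 0}
∂A     = {5, 1, 2, 3, 0}

U open, U⊆A: ∅. int(A) = ⋃ = ∅
X∖A={5, 1, 3, 4}, int(X∖A)={4}, hence cl(A)={5, 1, 2, 3, 0}
∂A: remove int from cl → {5, 1, 2, 3, 0}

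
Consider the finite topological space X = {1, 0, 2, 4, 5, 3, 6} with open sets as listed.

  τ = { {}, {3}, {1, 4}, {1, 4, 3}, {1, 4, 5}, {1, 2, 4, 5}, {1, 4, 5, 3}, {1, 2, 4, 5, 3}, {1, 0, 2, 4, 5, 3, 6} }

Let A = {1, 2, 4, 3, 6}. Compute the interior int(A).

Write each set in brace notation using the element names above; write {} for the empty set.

U open, U⊆A: {}, {3}, {1, 4}, {1, 4, 3}. int(A) = ⋃ = {1, 4, 3}

{1, 4, 3}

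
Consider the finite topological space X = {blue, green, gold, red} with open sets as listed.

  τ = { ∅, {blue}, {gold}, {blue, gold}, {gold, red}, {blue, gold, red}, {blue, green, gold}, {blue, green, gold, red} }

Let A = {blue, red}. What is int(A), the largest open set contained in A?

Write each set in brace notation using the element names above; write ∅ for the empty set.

{blue}

U open, U⊆A: ∅, {blue}. int(A) = ⋃ = {blue}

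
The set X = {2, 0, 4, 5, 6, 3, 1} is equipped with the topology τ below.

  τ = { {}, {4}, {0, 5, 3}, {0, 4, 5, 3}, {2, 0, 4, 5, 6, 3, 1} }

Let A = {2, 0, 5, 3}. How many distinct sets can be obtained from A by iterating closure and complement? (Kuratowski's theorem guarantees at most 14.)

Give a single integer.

6

X∖A={4, 6, 1}, int(X∖A)={4}, hence cl(A)={2, 0, 5, 6, 3, 1}
Orbit (k=closure, c=complement):
  1. A     = {2, 0, 5, 3}
  2. kA    = {2, 0, 5, 6, 3, 1}
  3. cA    = {4, 6, 1}
  4. ckA   = {4}
  5. kcA   = {2, 4, 6, 1}
  6. ckcA  = {0, 5, 3}
(closed under both — stop)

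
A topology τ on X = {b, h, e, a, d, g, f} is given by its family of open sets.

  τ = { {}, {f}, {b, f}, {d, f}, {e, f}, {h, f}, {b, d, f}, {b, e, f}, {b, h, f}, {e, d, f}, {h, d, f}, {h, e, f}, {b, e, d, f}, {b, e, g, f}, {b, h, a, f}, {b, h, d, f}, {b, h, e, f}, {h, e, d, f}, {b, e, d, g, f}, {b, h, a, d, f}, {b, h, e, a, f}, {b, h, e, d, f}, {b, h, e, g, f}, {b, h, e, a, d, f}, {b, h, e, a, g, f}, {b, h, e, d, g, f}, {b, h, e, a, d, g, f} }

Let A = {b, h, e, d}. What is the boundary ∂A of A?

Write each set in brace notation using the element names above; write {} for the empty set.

{b, h, e, a, d, g}

U open, U⊆A: {}. int(A) = ⋃ = {}
X∖A={a, g, f}, int(X∖A)={f}, hence cl(A)={b, h, e, a, d, g}
∂A: remove int from cl → {b, h, e, a, d, g}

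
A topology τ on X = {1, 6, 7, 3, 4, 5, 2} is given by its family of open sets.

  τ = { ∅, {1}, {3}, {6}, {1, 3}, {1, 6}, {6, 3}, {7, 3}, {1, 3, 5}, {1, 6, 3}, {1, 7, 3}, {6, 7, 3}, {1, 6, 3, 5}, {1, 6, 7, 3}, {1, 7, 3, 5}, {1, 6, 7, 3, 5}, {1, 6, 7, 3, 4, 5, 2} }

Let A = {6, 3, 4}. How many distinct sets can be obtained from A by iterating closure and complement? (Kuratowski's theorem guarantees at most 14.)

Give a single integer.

complement {1, 7, 5, 2}; its interior {1}; cl(A) = X∖{1} = {6, 7, 3, 4, 5, 2}
With k = closure, c = complement:
  1. A     = {6, 3, 4}
  2. kA    = {6, 7, 3, 4, 5, 2}
  3. cA    = {1, 7, 5, 2}
  4. ckA   = {1}
  5. kcA   = {1, 7, 4, 5, 2}
  6. kckA  = {1, 4, 5, 2}
  7. ckcA  = {6, 3}
  8. ckckA = {6, 7, 3}
k, c of each give nothing new

8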